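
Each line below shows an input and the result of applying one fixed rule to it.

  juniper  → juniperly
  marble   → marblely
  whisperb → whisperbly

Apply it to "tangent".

What's happening: append "ly".
For "tangent" the result is "tangently".

tangently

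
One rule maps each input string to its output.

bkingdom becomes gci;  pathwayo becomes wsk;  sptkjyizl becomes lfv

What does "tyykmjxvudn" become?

Each output is the input with this applied: shift every letter 4 places backward in the alphabet (wrapping around), then keep one character in every 3, starting at position 2 (positions 2nd, 5th, 8th, ...).
Applying both steps to "tyykmjxvudn": "puugiftrqzj", then "uirj".
(Check on "pathwayo": → "lwpdswuk" → "wsk" ✓)

uirj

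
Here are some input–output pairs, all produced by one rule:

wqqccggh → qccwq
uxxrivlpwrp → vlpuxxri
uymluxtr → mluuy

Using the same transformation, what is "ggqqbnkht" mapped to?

qbnggq

The pattern: delete the last 3 characters, then move the last 3 characters to the front (rotate right by 3).
Applying both steps to "ggqqbnkht": "ggqqbn", then "qbnggq".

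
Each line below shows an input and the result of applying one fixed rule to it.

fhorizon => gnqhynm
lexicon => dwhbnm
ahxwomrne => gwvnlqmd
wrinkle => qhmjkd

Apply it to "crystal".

Looking at the pairs, the operation is to delete the first character, then shift every letter 1 place backward in the alphabet (wrapping around).
For "crystal", step one produces "rystal"; step two turns that into "qxrszk".

qxrszk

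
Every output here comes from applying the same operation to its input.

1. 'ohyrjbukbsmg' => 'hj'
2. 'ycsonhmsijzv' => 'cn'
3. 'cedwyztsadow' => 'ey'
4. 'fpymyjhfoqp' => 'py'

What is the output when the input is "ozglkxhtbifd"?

In each case the input is transformed by: keep one character in every 3, starting at position 2 (positions 2nd, 5th, 8th, ...), then keep only the first 2 characters.
Working it through for "ozglkxhtbifd": intermediate "zktf", final "zk".

zk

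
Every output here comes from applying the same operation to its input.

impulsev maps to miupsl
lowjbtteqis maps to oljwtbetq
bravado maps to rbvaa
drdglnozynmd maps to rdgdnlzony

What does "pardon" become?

apdr

Looking at the pairs, the operation is to delete the last 2 characters, then swap each adjacent pair of characters (1↔2, 3↔4, ...).
On "pardon": the first step gives "pard", and the second then gives "apdr".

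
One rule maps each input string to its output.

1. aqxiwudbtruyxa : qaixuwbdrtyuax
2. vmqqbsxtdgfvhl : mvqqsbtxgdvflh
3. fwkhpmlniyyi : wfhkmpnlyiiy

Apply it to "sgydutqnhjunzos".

gsdytunqjhnuozs

What's happening: swap each adjacent pair of characters (1↔2, 3↔4, ...).
On "sgydutqnhjunzos" that produces "gsdytunqjhnuozs".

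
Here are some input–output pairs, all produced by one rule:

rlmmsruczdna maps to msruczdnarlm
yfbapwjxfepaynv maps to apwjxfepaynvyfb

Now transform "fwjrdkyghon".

In each case the input is transformed by: move the first 3 characters to the end (rotate left by 3).
Applying that to "fwjrdkyghon" gives "rdkyghonfwj".

rdkyghonfwj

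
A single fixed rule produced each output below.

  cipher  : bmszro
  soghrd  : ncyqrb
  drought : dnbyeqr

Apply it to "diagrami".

The rule is to shift every letter 10 places forward in the alphabet (wrapping around), then move the last character to the front.
So "diagrami" becomes "snskqbkw".

snskqbkw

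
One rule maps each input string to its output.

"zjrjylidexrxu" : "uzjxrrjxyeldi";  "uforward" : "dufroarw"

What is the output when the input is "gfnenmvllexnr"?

rgfnnxeenlmlv

The transformation: swap the first and last characters, then take characters alternately from the front and the back (1st, last, 2nd, 2nd-last, ...).
Doing the same to "gfnenmvllexnr": "rgfnnxeenlmlv".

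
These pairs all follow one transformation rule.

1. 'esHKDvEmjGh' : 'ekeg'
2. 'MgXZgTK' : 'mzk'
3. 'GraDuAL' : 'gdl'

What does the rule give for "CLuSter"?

Rule — keep one character in every 3, starting at position 1 (positions 1st, 4th, 7th, ...), then convert every letter to lowercase.
"CLuSter" → "CSr" → "csr".

csr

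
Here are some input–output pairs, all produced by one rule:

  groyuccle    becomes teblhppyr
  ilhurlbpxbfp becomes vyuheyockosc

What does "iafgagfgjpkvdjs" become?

The pattern: shift every letter 13 places forward in the alphabet (wrapping around) — i.e. ROT13.
Doing the same to "iafgagfgjpkvdjs": "vnstntstwcxiqwf".

vnstntstwcxiqwf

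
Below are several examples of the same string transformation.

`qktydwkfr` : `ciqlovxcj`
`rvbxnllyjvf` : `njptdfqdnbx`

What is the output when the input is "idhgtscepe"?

Looking at the pairs, the operation is to shift every letter 8 places backward in the alphabet (wrapping around), then swap each adjacent pair of characters (1↔2, 3↔4, ...).
"idhgtscepe" → "avzylkuwhw" → "vayzklwuwh".

vayzklwuwh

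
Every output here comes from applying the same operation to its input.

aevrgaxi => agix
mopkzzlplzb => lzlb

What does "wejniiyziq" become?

The rule is to swap each adjacent pair of characters (1↔2, 3↔4, ...), then keep only the last 4 characters.
For "wejniiyziq", step one produces "ewnjiizyqi"; step two turns that into "zyqi".

zyqi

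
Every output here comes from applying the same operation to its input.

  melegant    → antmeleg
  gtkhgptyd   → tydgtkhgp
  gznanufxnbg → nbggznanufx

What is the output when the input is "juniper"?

What's happening: move the last 3 characters to the front (rotate right by 3).
So "juniper" becomes "perjuni".

perjuni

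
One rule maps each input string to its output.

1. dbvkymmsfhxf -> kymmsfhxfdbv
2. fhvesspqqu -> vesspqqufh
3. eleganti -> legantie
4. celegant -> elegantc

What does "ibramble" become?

bramblei

What's happening: swap the front and back halves of the string, then move the last 3 characters to the front (rotate right by 3).
Starting from "ibramble": after the first operation, "mbleibra"; after the second, "bramblei".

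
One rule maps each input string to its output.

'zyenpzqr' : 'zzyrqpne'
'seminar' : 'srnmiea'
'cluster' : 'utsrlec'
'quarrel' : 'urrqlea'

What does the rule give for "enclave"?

vnleeca

Each output is the input with this applied: sort the characters into reverse alphabetical order.
"enclave" → "vnleeca".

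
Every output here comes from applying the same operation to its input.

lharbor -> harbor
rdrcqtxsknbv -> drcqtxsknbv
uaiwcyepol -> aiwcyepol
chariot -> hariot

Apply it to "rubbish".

The rule is to delete the first character.
So "rubbish" becomes "ubbish".

ubbish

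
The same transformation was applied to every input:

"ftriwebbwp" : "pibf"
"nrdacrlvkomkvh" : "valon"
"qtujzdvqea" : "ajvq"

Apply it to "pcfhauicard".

rhip

In each case the input is transformed by: keep one character in every 3, starting at position 1 (positions 1st, 4th, 7th, ...), then swap the first and last characters.
Applying both steps to "pcfhauicard": "phir", then "rhip".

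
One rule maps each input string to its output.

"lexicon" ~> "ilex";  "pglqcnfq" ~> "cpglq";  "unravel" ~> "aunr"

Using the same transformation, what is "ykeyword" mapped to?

Rule — delete the last 3 characters, then move the last character to the front.
Starting from "ykeyword": after the first operation, "ykeyw"; after the second, "wykey".

wykey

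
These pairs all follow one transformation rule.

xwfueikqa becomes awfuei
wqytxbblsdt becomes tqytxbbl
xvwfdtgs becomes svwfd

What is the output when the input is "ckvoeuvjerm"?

mkvoeuvj

Each output is the input with this applied: swap the first and last characters, then delete the last 3 characters.
Applying both steps to "ckvoeuvjerm": "mkvoeuvjerc", then "mkvoeuvj".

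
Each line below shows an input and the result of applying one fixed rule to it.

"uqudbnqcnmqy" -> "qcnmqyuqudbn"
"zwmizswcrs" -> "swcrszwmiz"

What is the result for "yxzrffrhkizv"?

rhkizvyxzrff

Rule — swap the front and back halves of the string.
So "yxzrffrhkizv" becomes "rhkizvyxzrff".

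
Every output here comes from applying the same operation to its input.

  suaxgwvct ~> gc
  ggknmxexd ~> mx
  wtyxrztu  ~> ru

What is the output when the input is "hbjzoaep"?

The transformation: keep one character in every 3, starting at position 2 (positions 2nd, 5th, 8th, ...), then delete the first character.
Applying both steps to "hbjzoaep": "bop", then "op".

op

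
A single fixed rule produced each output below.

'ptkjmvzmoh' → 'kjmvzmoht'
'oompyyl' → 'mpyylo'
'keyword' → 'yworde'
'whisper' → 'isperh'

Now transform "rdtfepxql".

The rule is to delete the first character, then move the first character to the end.
Applying both steps to "rdtfepxql": "dtfepxql", then "tfepxqld".

tfepxqld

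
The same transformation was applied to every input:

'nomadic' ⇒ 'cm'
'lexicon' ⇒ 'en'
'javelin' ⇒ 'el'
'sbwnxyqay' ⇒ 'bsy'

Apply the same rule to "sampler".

ep

The pattern: sort the characters into alphabetical order, then keep one character in every 3, starting at position 2 (positions 2nd, 5th, 8th, ...).
Working it through for "sampler": intermediate "aelmprs", final "ep".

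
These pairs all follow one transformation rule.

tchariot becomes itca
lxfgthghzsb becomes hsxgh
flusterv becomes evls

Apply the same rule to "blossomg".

The pattern: keep every other character starting from the second (positions 2nd, 4th, 6th, ...), then move the last 2 characters to the front (rotate right by 2).
For "blossomg", step one produces "lsog"; step two turns that into "ogls".
(Check on "tchariot": → "cait" → "itca" ✓)

ogls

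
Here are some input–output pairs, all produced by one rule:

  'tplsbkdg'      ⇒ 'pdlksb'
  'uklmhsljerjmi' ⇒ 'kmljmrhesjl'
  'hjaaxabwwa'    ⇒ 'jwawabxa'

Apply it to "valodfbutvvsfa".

The transformation: take characters alternately from the front and the back (1st, last, 2nd, 2nd-last, ...), then delete the first 2 characters.
Starting from "valodfbutvvsfa": after the first operation, "vaaflsovdvftbu"; after the second, "aflsovdvftbu".

aflsovdvftbu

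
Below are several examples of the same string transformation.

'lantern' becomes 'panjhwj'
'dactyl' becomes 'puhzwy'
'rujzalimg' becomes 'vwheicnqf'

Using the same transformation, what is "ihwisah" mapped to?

The pattern: move the first 3 characters to the end (rotate left by 3), then shift every letter 4 places backward in the alphabet (wrapping around).
Working it through for "ihwisah": intermediate "isahihw", final "eowdeds".

eowdeds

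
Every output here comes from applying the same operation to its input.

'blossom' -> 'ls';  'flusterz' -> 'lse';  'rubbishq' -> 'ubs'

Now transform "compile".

op

The pattern: delete the last 2 characters, then keep every other character starting from the second (positions 2nd, 4th, 6th, ...).
"compile" → "compi" → "op".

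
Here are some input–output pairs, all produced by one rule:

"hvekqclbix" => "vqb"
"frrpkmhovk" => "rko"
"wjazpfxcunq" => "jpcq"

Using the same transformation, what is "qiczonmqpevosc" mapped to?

ioqvc

In each case the input is transformed by: keep one character in every 3, starting at position 2 (positions 2nd, 5th, 8th, ...).
Applying that to "qiczonmqpevosc" gives "ioqvc".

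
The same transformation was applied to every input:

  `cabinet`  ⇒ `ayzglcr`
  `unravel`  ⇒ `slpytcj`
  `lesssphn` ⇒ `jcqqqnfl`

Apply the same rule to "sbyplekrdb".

In each case the input is transformed by: shift every letter 2 places backward in the alphabet (wrapping around).
On "sbyplekrdb" that produces "qzwnjcipbz".

qzwnjcipbz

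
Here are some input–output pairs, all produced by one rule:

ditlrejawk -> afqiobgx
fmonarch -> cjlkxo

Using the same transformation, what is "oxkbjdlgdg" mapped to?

luhygaid

Rule — delete the last 2 characters, then shift every letter 3 places backward in the alphabet (wrapping around).
Working it through for "oxkbjdlgdg": intermediate "oxkbjdlg", final "luhygaid".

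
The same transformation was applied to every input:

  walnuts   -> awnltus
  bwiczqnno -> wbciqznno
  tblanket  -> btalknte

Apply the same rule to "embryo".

Each output is the input with this applied: swap each adjacent pair of characters (1↔2, 3↔4, ...).
On "embryo" that produces "merboy".

merboy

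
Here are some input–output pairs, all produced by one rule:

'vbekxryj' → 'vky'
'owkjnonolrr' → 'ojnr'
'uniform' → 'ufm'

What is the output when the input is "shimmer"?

smr

The transformation: keep one character in every 3, starting at position 1 (positions 1st, 4th, 7th, ...).
On "shimmer" that produces "smr".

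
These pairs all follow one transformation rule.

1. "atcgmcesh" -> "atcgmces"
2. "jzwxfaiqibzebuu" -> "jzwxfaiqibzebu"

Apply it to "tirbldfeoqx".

Rule — delete the last character.
On "tirbldfeoqx" that produces "tirbldfeoq".

tirbldfeoq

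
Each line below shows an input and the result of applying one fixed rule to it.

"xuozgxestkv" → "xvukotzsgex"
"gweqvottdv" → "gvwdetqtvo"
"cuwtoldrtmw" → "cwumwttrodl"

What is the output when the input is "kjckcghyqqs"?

ksjqcqkychg

The transformation: take characters alternately from the front and the back (1st, last, 2nd, 2nd-last, ...).
"kjckcghyqqs" → "ksjqcqkychg".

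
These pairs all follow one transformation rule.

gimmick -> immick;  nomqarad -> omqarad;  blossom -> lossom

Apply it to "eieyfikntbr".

In each case the input is transformed by: delete the first character.
On "eieyfikntbr" that produces "ieyfikntbr".

ieyfikntbr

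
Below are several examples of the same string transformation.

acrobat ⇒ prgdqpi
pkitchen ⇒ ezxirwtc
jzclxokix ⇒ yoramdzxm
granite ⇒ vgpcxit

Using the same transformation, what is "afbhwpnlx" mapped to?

puqwlecam

Each output is the input with this applied: shift every letter 11 places backward in the alphabet (wrapping around).
So "afbhwpnlx" becomes "puqwlecam".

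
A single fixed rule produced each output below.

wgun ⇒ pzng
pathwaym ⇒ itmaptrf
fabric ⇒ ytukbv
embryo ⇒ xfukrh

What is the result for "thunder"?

mangwxk

What's happening: shift every letter 7 places backward in the alphabet (wrapping around).
"thunder" → "mangwxk".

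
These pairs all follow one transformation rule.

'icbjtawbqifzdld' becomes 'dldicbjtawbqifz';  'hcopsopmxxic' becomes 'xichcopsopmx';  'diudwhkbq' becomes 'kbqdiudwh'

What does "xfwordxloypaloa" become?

loaxfwordxloypa

The rule is to move the last 3 characters to the front (rotate right by 3).
On "xfwordxloypaloa" that produces "loaxfwordxloypa".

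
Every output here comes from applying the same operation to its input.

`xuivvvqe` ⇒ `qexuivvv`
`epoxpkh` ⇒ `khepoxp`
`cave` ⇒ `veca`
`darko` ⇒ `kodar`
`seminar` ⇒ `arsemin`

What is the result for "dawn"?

Rule — move the last 2 characters to the front (rotate right by 2).
On "dawn" that produces "wnda".

wnda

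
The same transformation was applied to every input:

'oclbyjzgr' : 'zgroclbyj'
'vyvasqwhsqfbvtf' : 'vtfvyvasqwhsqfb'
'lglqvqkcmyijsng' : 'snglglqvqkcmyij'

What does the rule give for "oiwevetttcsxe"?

sxeoiwevetttc

In each case the input is transformed by: move the last 3 characters to the front (rotate right by 3).
For "oiwevetttcsxe" the result is "sxeoiwevetttc".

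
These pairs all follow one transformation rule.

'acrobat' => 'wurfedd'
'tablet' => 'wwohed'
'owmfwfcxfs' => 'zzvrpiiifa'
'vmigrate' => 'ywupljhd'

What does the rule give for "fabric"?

ulifed

The pattern: shift every letter 3 places forward in the alphabet (wrapping around), then sort the characters into reverse alphabetical order.
On "fabric": the first step gives "ideulf", and the second then gives "ulifed".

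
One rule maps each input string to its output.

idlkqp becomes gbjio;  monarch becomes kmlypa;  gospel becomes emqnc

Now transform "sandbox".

qylbzm

Each output is the input with this applied: shift every letter 2 places backward in the alphabet (wrapping around), then delete the last character.
On "sandbox" that produces "qylbzm".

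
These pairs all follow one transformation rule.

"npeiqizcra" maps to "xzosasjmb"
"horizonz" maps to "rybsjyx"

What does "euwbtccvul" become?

Looking at the pairs, the operation is to shift every letter 10 places forward in the alphabet (wrapping around), then delete the last character.
So "euwbtccvul" becomes "oegldmmfe".

oegldmmfe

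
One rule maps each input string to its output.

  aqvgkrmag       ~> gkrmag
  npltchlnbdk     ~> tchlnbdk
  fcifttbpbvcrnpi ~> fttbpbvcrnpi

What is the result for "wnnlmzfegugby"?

lmzfegugby

In each case the input is transformed by: delete the first 3 characters.
For "wnnlmzfegugby" the result is "lmzfegugby".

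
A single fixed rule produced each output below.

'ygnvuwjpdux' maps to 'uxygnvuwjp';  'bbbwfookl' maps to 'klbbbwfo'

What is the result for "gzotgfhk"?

hkgzotg

Rule — move the last 2 characters to the front (rotate right by 2), then delete the last character.
Working it through for "gzotgfhk": intermediate "hkgzotgf", final "hkgzotg".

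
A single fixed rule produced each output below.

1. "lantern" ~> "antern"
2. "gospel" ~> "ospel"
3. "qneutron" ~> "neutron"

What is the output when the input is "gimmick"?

immick

Looking at the pairs, the operation is to delete the first character.
Doing the same to "gimmick": "immick".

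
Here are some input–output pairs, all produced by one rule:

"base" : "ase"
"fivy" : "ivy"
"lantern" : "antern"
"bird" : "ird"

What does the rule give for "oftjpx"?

The transformation: delete the first character.
"oftjpx" → "ftjpx".

ftjpx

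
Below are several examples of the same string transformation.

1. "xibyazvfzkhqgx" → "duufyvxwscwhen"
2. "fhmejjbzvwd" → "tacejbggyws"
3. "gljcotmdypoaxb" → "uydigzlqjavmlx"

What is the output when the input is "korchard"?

What's happening: move the last 2 characters to the front (rotate right by 2), then shift every letter 3 places backward in the alphabet (wrapping around).
Starting from "korchard": after the first operation, "rdkorcha"; after the second, "oahlozex".

oahlozex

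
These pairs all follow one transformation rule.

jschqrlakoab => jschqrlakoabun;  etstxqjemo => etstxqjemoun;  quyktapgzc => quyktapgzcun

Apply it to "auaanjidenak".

auaanjidenakun

The transformation: append "un".
Applying that to "auaanjidenak" gives "auaanjidenakun".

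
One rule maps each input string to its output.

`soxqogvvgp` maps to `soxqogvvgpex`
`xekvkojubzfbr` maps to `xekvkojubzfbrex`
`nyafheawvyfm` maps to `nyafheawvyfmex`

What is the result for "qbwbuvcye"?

qbwbuvcyeex

What's happening: append "ex".
On "qbwbuvcye" that produces "qbwbuvcyeex".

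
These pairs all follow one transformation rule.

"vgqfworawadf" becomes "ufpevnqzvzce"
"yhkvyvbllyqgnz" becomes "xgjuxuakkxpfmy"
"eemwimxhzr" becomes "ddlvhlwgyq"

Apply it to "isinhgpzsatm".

hrhmgfoyrzsl

Rule — shift every letter 1 place backward in the alphabet (wrapping around).
On "isinhgpzsatm" that produces "hrhmgfoyrzsl".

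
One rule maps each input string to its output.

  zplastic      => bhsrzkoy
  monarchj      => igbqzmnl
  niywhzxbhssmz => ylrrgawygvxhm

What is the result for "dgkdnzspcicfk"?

jebhborymcjfc

Looking at the pairs, the operation is to reverse the string, then shift every letter 1 place backward in the alphabet (wrapping around).
On "dgkdnzspcicfk": the first step gives "kfcicpszndkgd", and the second then gives "jebhborymcjfc".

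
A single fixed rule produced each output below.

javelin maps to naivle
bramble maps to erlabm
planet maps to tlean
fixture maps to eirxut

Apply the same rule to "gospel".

loesp

The pattern: take characters alternately from the front and the back (1st, last, 2nd, 2nd-last, ...), then delete the first character.
For "gospel", step one produces "gloesp"; step two turns that into "loesp".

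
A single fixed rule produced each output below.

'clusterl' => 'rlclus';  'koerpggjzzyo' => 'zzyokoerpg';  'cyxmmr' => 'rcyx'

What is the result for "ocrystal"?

alocry

Each output is the input with this applied: swap the front and back halves of the string, then delete the first 2 characters.
Working it through for "ocrystal": intermediate "stalocry", final "alocry".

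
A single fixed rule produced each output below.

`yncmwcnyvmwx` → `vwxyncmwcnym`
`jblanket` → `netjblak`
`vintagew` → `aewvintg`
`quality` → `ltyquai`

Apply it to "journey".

Each output is the input with this applied: move the last 3 characters to the front (rotate right by 3), then swap the first and last characters.
Starting from "journey": after the first operation, "neyjour"; after the second, "reyjoun".

reyjoun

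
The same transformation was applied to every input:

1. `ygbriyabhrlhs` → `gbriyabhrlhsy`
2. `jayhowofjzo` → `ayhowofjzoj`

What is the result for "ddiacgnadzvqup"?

In each case the input is transformed by: move the first character to the end.
Applying that to "ddiacgnadzvqup" gives "diacgnadzvqupd".

diacgnadzvqupd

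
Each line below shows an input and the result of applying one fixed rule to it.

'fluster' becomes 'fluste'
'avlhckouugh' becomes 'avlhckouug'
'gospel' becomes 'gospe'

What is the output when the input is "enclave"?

enclav

The rule is to delete the last character.
On "enclave" that produces "enclav".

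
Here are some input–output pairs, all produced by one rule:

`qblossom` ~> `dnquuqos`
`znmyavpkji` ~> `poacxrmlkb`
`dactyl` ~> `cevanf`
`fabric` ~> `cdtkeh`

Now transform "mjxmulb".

In each case the input is transformed by: move the first character to the end, then shift every letter 2 places forward in the alphabet (wrapping around).
Applying both steps to "mjxmulb": "jxmulbm", then "lzowndo".

lzowndo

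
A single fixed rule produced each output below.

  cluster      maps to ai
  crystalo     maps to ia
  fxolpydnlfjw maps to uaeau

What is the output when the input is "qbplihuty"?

eai

The rule is to shift every letter 11 places backward in the alphabet (wrapping around), then keep only the vowels.
"qbplihuty" → "fqeaxwjin" → "eai".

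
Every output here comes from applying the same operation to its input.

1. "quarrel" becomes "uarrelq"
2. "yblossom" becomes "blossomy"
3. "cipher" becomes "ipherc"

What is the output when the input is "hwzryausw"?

In each case the input is transformed by: move the first character to the end.
Doing the same to "hwzryausw": "wzryauswh".

wzryauswh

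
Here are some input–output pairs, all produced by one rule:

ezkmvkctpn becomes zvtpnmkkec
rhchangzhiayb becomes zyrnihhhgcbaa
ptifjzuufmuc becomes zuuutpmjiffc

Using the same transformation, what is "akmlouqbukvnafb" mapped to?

What's happening: sort the characters into reverse alphabetical order.
So "akmlouqbukvnafb" becomes "vuuqonmlkkfbbaa".

vuuqonmlkkfbbaa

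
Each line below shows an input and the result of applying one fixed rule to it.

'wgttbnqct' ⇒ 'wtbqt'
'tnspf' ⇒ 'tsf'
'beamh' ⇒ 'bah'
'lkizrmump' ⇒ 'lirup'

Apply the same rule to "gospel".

The rule is to keep every other character starting from the first (positions 1st, 3rd, 5th, ...).
So "gospel" becomes "gse".

gse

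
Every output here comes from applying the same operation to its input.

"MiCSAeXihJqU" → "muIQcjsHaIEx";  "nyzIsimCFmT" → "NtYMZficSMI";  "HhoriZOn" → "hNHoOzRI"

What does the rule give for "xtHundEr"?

Rule — flip the case of every letter, then take characters alternately from the front and the back (1st, last, 2nd, 2nd-last, ...).
Starting from "xtHundEr": after the first operation, "XThUNDeR"; after the second, "XRTehDUN".

XRTehDUN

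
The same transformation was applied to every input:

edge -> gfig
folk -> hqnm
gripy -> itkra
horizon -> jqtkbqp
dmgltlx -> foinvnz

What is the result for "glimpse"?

inkorug

In each case the input is transformed by: shift every letter 2 places forward in the alphabet (wrapping around).
So "glimpse" becomes "inkorug".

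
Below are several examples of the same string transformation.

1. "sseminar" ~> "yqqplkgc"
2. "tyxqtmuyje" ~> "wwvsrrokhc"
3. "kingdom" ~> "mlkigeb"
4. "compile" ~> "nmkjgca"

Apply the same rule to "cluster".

The pattern: shift every letter 2 places backward in the alphabet (wrapping around), then sort the characters into reverse alphabetical order.
Applying both steps to "cluster": "ajsqrcp", then "srqpjca".

srqpjca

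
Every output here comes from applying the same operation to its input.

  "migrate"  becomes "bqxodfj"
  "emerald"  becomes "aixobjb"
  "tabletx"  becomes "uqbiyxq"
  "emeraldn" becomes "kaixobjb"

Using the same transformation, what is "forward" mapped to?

aoxtolc

In each case the input is transformed by: reverse the string, then shift every letter 3 places backward in the alphabet (wrapping around).
"forward" → "aoxtolc".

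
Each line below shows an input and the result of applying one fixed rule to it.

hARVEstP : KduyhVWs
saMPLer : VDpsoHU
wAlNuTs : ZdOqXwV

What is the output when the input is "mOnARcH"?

PrQduFk

The transformation: flip the case of every letter, then shift every letter 3 places forward in the alphabet (wrapping around).
Doing the same to "mOnARcH": "PrQduFk".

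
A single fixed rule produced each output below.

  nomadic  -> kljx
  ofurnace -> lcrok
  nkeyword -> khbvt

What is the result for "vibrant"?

sfyo

The rule is to delete the last 3 characters, then shift every letter 3 places backward in the alphabet (wrapping around).
On "vibrant": the first step gives "vibr", and the second then gives "sfyo".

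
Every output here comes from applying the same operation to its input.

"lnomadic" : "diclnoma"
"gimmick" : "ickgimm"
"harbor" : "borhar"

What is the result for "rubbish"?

Rule — move the last 3 characters to the front (rotate right by 3).
For "rubbish" the result is "ishrubb".

ishrubb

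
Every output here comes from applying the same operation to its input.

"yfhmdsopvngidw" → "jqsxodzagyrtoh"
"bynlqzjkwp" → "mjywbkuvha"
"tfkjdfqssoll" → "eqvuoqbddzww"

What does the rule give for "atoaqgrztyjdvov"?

lezlbrckejuogzg

Rule — shift every letter 11 places forward in the alphabet (wrapping around).
Doing the same to "atoaqgrztyjdvov": "lezlbrckejuogzg".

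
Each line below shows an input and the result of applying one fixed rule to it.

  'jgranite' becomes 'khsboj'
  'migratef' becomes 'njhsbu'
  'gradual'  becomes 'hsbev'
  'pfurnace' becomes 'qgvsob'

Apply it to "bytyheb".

What's happening: shift every letter 1 place forward in the alphabet (wrapping around), then delete the last 2 characters.
"bytyheb" → "czuzifc" → "czuzi".
(Check on "migratef": → "njhsbufg" → "njhsbu" ✓)

czuzi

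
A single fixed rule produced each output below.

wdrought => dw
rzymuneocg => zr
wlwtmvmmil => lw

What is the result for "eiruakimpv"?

ie

Rule — swap each adjacent pair of characters (1↔2, 3↔4, ...), then keep only the first 2 characters.
For "eiruakimpv", step one produces "ieurkamivp"; step two turns that into "ie".
(Check on "rzymuneocg": → "zrmynuoegc" → "zr" ✓)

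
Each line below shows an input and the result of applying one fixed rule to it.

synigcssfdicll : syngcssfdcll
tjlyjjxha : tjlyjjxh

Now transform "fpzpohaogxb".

fpzphgxb

The pattern: remove every vowel.
"fpzpohaogxb" → "fpzphgxb".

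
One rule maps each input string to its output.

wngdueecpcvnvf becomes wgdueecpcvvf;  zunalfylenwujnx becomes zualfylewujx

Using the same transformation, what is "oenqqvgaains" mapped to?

oeqqvgaais

What's happening: remove every "n".
So "oenqqvgaains" becomes "oeqqvgaais".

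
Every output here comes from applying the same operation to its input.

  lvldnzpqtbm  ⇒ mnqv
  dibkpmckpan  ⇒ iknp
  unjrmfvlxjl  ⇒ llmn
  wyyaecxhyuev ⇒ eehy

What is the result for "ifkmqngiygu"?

Rule — keep one character in every 3, starting at position 2 (positions 2nd, 5th, 8th, ...), then sort the characters into alphabetical order.
Working it through for "ifkmqngiygu": intermediate "fqiu", final "fiqu".

fiqu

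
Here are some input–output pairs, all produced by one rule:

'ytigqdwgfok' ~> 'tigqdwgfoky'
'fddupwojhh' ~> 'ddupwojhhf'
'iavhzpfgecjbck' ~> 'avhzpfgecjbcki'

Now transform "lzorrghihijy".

zorrghihijyl

The rule is to move the first character to the end.
"lzorrghihijy" → "zorrghihijyl".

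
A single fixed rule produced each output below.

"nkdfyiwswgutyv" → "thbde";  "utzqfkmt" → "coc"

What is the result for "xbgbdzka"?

Each output is the input with this applied: keep one character in every 3, starting at position 2 (positions 2nd, 5th, 8th, ...), then shift every letter 9 places forward in the alphabet (wrapping around).
Working it through for "xbgbdzka": intermediate "bda", final "kmj".

kmj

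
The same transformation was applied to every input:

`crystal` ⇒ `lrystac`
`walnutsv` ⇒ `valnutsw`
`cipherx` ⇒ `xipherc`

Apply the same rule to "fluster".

rlustef

In each case the input is transformed by: swap the first and last characters.
Doing the same to "fluster": "rlustef".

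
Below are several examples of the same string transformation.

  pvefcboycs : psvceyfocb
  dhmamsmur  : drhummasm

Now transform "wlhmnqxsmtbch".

whlchbmtnmqsx

What's happening: take characters alternately from the front and the back (1st, last, 2nd, 2nd-last, ...).
For "wlhmnqxsmtbch" the result is "whlchbmtnmqsx".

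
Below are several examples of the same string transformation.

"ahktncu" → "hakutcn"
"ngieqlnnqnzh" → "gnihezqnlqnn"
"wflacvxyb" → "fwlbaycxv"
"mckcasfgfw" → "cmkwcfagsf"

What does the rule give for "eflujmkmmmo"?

feloumjmmmk

The rule is to move the first character to the end, then take characters alternately from the front and the back (1st, last, 2nd, 2nd-last, ...).
Applying both steps to "eflujmkmmmo": "flujmkmmmoe", then "feloumjmmmk".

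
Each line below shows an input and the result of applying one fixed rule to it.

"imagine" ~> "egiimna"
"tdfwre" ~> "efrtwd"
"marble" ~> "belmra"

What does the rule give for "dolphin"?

What's happening: sort the characters into alphabetical order, then move the first character to the end.
For "dolphin", step one produces "dhilnop"; step two turns that into "hilnopd".

hilnopd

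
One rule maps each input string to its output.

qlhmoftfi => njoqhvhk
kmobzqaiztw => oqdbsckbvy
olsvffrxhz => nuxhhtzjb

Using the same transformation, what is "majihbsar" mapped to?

clkjduct

The rule is to shift every letter 2 places forward in the alphabet (wrapping around), then delete the first character.
For "majihbsar", step one produces "oclkjduct"; step two turns that into "clkjduct".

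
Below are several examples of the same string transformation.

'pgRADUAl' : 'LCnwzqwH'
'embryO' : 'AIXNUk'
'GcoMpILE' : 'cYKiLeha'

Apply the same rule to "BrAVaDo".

xNwrWzK

Each output is the input with this applied: flip the case of every letter, then shift every letter 4 places backward in the alphabet (wrapping around).
On "BrAVaDo": the first step gives "bRavAdO", and the second then gives "xNwrWzK".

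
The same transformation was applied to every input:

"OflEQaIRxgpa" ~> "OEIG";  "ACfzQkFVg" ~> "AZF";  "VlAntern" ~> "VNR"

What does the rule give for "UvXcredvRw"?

The rule is to keep one character in every 3, starting at position 1 (positions 1st, 4th, 7th, ...), then convert every letter to uppercase.
Applying that to "UvXcredvRw" gives "UCDW".

UCDW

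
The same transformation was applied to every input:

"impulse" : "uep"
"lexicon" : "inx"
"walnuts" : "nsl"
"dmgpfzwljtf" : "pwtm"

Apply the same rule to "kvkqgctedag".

The transformation: move the first 3 characters to the end (rotate left by 3), then keep one character in every 3, starting at position 1 (positions 1st, 4th, 7th, ...).
Working it through for "kvkqgctedag": intermediate "qgctedagkvk", final "qtav".

qtav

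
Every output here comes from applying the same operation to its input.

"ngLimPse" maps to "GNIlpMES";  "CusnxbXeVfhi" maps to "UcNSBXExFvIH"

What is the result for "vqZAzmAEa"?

QVazMZeaA

Looking at the pairs, the operation is to flip the case of every letter, then swap each adjacent pair of characters (1↔2, 3↔4, ...).
For "vqZAzmAEa", step one produces "VQzaZMaeA"; step two turns that into "QVazMZeaA".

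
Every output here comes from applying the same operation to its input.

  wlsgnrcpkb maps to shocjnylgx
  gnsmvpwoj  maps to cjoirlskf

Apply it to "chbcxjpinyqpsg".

Each output is the input with this applied: shift every letter 4 places backward in the alphabet (wrapping around).
So "chbcxjpinyqpsg" becomes "ydxytflejumloc".

ydxytflejumloc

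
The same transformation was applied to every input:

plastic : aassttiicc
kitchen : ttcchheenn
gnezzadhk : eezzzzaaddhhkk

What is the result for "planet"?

Rule — delete the first 2 characters, then double every character.
Doing the same to "planet": "aanneett".

aanneett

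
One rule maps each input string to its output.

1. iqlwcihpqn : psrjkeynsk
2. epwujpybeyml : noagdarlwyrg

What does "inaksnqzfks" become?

Each output is the input with this applied: shift every letter 2 places forward in the alphabet (wrapping around), then reverse the string.
For "inaksnqzfks", step one produces "kpcmupsbhmu"; step two turns that into "umhbspumcpk".
(Check on "epwujpybeyml": → "grywlradgaon" → "noagdarlwyrg" ✓)

umhbspumcpk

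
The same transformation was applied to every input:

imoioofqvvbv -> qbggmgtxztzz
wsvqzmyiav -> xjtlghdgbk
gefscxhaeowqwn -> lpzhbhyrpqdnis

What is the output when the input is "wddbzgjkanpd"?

uvlyaohoomkr

The transformation: swap the front and back halves of the string, then shift every letter 11 places forward in the alphabet (wrapping around).
Applying both steps to "wddbzgjkanpd": "jkanpdwddbzg", then "uvlyaohoomkr".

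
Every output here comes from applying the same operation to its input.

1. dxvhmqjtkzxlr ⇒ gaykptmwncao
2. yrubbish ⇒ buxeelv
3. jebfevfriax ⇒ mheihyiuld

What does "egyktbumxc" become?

Each output is the input with this applied: shift every letter 3 places forward in the alphabet (wrapping around), then delete the last character.
For "egyktbumxc", step one produces "hjbnwexpaf"; step two turns that into "hjbnwexpa".

hjbnwexpa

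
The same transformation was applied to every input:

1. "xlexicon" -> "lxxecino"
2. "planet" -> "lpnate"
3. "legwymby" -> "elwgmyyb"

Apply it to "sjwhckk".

Looking at the pairs, the operation is to swap each adjacent pair of characters (1↔2, 3↔4, ...).
Doing the same to "sjwhckk": "jshwkck".

jshwkck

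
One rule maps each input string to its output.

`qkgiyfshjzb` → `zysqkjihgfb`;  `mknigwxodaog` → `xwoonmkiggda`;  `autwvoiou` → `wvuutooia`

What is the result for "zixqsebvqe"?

The rule is to sort the characters into reverse alphabetical order.
On "zixqsebvqe" that produces "zxvsqqieeb".

zxvsqqieeb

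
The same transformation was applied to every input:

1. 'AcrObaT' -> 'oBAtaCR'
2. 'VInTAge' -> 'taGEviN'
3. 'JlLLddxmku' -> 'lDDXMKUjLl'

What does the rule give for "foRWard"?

wARDFOr

In each case the input is transformed by: move the first 3 characters to the end (rotate left by 3), then flip the case of every letter.
On "foRWard": the first step gives "WardfoR", and the second then gives "wARDFOr".
(Check on "JlLLddxmku": → "LddxmkuJlL" → "lDDXMKUjLl" ✓)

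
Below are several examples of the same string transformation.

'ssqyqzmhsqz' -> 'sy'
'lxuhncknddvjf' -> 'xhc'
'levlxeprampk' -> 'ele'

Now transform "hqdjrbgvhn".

qj

What's happening: keep every other character starting from the second (positions 2nd, 4th, 6th, ...), then delete the last 3 characters.
On "hqdjrbgvhn": the first step gives "qjbvn", and the second then gives "qj".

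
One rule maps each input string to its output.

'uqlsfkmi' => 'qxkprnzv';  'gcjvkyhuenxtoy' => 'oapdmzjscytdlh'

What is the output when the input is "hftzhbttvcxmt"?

yemgyyahcrymk

The pattern: shift every letter 5 places forward in the alphabet (wrapping around), then move the first 2 characters to the end (rotate left by 2).
"hftzhbttvcxmt" → "mkyemgyyahcry" → "yemgyyahcrymk".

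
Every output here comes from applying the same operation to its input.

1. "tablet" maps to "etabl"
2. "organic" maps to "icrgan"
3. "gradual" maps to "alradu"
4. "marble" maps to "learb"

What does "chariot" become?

In each case the input is transformed by: delete the first character, then move the last 2 characters to the front (rotate right by 2).
Applying that to "chariot" gives "othari".

othari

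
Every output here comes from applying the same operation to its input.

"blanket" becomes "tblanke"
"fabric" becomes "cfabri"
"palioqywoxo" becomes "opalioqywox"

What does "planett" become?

tplanet

The pattern: move the last character to the front.
"planett" → "tplanet".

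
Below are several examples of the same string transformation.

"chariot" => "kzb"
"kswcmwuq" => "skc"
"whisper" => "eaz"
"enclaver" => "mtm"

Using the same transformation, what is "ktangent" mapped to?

svv

The rule is to shift every letter 8 places forward in the alphabet (wrapping around), then keep one character in every 3, starting at position 1 (positions 1st, 4th, 7th, ...).
Starting from "ktangent": after the first operation, "sbivomvb"; after the second, "svv".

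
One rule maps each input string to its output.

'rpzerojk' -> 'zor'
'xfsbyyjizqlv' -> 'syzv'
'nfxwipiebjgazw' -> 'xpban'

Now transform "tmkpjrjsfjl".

In each case the input is transformed by: move the first character to the end, then keep one character in every 3, starting at position 2 (positions 2nd, 5th, 8th, ...).
For "tmkpjrjsfjl", step one produces "mkpjrjsfjlt"; step two turns that into "krft".

krft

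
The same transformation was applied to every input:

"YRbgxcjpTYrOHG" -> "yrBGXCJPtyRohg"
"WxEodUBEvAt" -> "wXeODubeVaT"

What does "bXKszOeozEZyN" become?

BxkSZoEOZezYn

Rule — flip the case of every letter.
For "bXKszOeozEZyN" the result is "BxkSZoEOZezYn".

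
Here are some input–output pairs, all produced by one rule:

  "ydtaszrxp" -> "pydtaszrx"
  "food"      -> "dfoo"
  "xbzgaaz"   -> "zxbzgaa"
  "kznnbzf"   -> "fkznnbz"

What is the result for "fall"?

lfal

In each case the input is transformed by: move the last character to the front.
"fall" → "lfal".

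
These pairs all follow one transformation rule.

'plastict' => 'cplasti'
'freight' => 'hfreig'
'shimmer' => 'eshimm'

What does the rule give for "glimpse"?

sglimp

The rule is to delete the last character, then move the last character to the front.
Applying both steps to "glimpse": "glimps", then "sglimp".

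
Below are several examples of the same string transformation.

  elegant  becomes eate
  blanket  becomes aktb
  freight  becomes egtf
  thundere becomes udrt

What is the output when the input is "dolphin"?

The transformation: keep every other character starting from the first (positions 1st, 3rd, 5th, ...), then move the first character to the end.
"dolphin" → "dlhn" → "lhnd".
(Check on "blanket": → "bakt" → "aktb" ✓)

lhnd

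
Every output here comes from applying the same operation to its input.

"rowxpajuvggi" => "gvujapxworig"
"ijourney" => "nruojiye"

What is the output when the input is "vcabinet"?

nibacvte

The pattern: reverse the string, then move the first 2 characters to the end (rotate left by 2).
Applying both steps to "vcabinet": "tenibacv", then "nibacvte".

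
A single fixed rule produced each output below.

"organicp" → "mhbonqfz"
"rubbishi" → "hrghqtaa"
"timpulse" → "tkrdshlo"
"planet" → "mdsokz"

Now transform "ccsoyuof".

xtnebbrn

What's happening: swap the front and back halves of the string, then shift every letter 1 place backward in the alphabet (wrapping around).
Applying that to "ccsoyuof" gives "xtnebbrn".
(Check on "rubbishi": → "ishirubb" → "hrghqtaa" ✓)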